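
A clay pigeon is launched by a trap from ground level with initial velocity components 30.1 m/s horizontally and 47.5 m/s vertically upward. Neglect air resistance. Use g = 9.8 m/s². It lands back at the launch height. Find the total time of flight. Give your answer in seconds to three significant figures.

9.69 s

Time of flight on level ground: T = 2 v_y0 / g = 2 × 47.50 / 9.80 = 9.694 s.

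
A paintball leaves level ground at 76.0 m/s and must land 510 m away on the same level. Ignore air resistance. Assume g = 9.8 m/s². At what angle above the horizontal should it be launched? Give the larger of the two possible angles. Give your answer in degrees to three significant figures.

R = v₀² sin 2θ / g gives sin 2θ = gR/v₀² = 9.80·510/76.0² = 0.8653.
2θ = 59.92° or 180° − 59.92° = 120.1°, so θ = 29.96° or 60.04°.
The larger angle is 60.04°.

60.0°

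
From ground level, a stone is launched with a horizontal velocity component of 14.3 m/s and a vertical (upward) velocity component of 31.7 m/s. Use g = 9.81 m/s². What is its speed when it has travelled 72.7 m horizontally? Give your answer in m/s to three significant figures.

Time to reach x = 72.7 m: t = x/vₓ = 72.7/14.30 = 5.084 s.
Vertical velocity there: v_y = v_y0 − g t = 31.70 − 9.81 × 5.084 = −18.17 m/s.
Speed: √(vₓ² + v_y²) = √(14.30² + 18.17²) = 23.12 m/s.

23.1 m/s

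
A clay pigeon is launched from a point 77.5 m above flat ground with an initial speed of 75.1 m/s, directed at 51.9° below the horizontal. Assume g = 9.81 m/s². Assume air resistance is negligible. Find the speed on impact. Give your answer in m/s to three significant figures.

84.6 m/s

Resolve: vₓ = 75.10 cos 51.9° = 46.34 m/s and v_y0 = −59.10 m/s (downward).
Vertical motion (up positive, ground at y = 0): 4.905 t² − (−59.10) t − 77.5 = 0, so t = (−59.10 + √(59.10² + 2·9.81·77.5)) / 9.81 = (−59.10 + 70.80) / 9.81 = 1.193 s.
Vertical velocity at impact: v_y = v_y0 − g t = −59.10 − 9.81 × 1.193 = −70.80 m/s.
Speed: |v| = √(vₓ² + v_y²) = √(46.34² + 70.80²) = 84.62 m/s.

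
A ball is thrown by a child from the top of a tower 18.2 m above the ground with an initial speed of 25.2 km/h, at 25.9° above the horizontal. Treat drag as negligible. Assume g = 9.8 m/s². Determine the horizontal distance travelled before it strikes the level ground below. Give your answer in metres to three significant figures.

Convert: 25.2 km/h = 25.2/3.6 = 7.000 m/s.
Horizontal component vₓ = 7.000 cos 25.9° = 6.297 m/s; vertical v_y0 = 7.000 sin 25.9° = 3.058 m/s.
Vertical motion (up positive, ground at y = 0): 4.900 t² − (3.058) t − 18.2 = 0, so t = (3.058 + √(3.058² + 2·9.80·18.2)) / 9.80 = (3.058 + 19.13) / 9.80 = 2.264 s.
Horizontal distance: R = vₓ t = 6.297 × 2.264 = 14.26 m.

14.3 m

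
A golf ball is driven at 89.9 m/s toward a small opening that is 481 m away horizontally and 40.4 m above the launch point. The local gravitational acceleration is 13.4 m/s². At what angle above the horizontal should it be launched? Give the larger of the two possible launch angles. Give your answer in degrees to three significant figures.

Trajectory: y = x tanθ − g x² (1 + tan²θ)/(2v₀²). With x = 481, y = 40.4, v₀ = 89.9, g = 13.4:
191.8 tan²θ − 481 tanθ + (232.2) = 0.
tanθ = [481 ± √(481² − 4 × 191.8 × (232.2))] / (2 × 191.8) = (481 ± 230.7) / 383.6, giving tanθ = 0.6525 or 1.855.
θ = 33.13° or 61.68°; the larger is 61.68°.

61.7°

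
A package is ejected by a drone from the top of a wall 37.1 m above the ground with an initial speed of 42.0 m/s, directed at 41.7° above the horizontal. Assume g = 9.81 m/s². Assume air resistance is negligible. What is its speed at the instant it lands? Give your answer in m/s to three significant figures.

vₓ = 42.00 cos 41.7° = 31.36 m/s; v_y0 = 42.00 sin 41.7° = 27.94 m/s.
The projectile lands when y = 37.1 + (27.94) t − ½·9.81·t² = 0. Positive root: t = (27.94 + √(27.94² + 2·9.81·37.1)) / 9.81 = (27.94 + 38.84) / 9.81 = 6.807 s.
Vertical velocity at impact: v_y = v_y0 − g t = 27.94 − 9.81 × 6.807 = −38.84 m/s.
Speed: |v| = √(vₓ² + v_y²) = √(31.36² + 38.84²) = 49.92 m/s.

49.9 m/s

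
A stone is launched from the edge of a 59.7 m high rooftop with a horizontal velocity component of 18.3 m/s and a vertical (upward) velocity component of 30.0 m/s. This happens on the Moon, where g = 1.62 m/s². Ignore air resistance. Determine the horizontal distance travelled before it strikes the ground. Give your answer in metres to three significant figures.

712 m

Vertical motion (up positive, ground at y = 0): 0.8100 t² − (30.00) t − 59.7 = 0, so t = (30.00 + √(30.00² + 2·1.62·59.7)) / 1.62 = (30.00 + 33.07) / 1.62 = 38.93 s.
Horizontal distance: R = vₓ t = 18.30 × 38.93 = 712.4 m.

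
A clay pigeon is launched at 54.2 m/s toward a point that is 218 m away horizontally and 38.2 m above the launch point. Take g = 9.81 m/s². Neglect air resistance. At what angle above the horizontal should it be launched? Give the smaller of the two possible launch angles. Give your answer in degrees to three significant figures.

Trajectory: y = x tanθ − g x² (1 + tan²θ)/(2v₀²). With x = 218, y = 38.2, v₀ = 54.2, g = 9.81:
79.35 tan²θ − 218 tanθ + (117.6) = 0.
tanθ = [218 ± √(218² − 4 × 79.35 × (117.6))] / (2 × 79.35) = (218 ± 101.1) / 158.7, giving tanθ = 0.7369 or 2.010.
θ = 36.39° or 63.55°; the smaller is 36.39°.

36.4°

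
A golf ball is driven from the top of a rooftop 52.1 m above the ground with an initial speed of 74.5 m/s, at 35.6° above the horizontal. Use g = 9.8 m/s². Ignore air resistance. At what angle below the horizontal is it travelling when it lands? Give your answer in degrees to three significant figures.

41.6°

Components: vₓ = 74.50 cos 35.6° = 60.58 m/s, v_y0 = 74.50 sin 35.6° = 43.37 m/s.
With up positive and y = 0 at the ground: y(t) = 52.1 + (43.37) t − 4.900 t². Setting y = 0 and taking the positive root: t = [43.37 + √(43.37² + 2·9.80·52.1)] / 9.80 = (43.37 + 53.87) / 9.80 = 9.922 s.
At impact: v_y = v_y0 − g t = −53.87 m/s; vₓ = 60.58 m/s.
Angle below horizontal: arctan(|v_y|/vₓ) = arctan(53.87/60.58) = 41.65°.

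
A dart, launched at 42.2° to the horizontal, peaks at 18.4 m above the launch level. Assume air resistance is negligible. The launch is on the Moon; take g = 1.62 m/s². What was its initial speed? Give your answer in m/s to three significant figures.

At the peak v_y = 0, so v_y0 = √(2gH) = √(2 × 1.62 × 18.4) = 7.721 m/s.
v_y0 = v₀ sin θ ⇒ v₀ = 7.721 / sin 42.2° = 11.49 m/s.

11.5 m/s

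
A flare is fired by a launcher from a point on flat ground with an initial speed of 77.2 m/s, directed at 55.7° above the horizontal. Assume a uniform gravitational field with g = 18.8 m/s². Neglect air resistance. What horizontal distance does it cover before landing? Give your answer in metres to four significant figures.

vₓ = 77.20 cos 55.7° = 43.50 m/s; v_y0 = 77.20 sin 55.7° = 63.77 m/s.
Flight time T = 2 v_y0 / g = 6.785 s.
Horizontal distance R = vₓ T = 43.50 × 6.785 = 295.2 m.

295.2 m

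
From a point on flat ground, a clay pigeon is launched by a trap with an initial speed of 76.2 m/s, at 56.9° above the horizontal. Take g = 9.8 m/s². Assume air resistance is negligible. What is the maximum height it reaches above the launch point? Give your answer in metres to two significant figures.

210 m

vₓ = 76.20 cos 56.9° = 41.61 m/s; v_y0 = 76.20 sin 56.9° = 63.83 m/s.
At the apex v_y = 0, so H = v_y0²/(2g) = 63.83²/19.60 = 207.9 m.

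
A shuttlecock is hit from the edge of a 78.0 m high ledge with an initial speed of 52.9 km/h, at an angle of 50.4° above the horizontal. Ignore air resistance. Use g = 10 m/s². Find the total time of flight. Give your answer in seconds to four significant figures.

5.241 s

Convert: 52.9 km/h = 52.9/3.6 = 14.69 m/s.
Horizontal component vₓ = 14.69 cos 50.4° = 9.367 m/s; vertical v_y0 = 14.69 sin 50.4° = 11.32 m/s.
The projectile lands when y = 78.0 + (11.32) t − ½·10.0·t² = 0. Positive root: t = (11.32 + √(11.32² + 2·10.0·78.0)) / 10.0 = (11.32 + 41.09) / 10.0 = 5.241 s.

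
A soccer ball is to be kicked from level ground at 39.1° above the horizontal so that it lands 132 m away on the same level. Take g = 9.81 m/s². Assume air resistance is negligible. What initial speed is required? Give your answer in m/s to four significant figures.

36.37 m/s

On level ground R = v₀² sin 2θ / g ⇒ v₀ = √(gR / sin 2θ).
v₀ = √(9.81 × 132 / sin 78.20°) = √(1295 / 0.9789) = √1322.9 = 36.37 m/s.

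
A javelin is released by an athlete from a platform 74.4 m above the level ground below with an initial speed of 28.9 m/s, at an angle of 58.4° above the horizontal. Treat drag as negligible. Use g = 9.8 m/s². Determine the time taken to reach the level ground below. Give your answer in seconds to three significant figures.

Components: vₓ = 28.90 cos 58.4° = 15.14 m/s, v_y0 = 28.90 sin 58.4° = 24.61 m/s.
With up positive and y = 0 at the ground: y(t) = 74.4 + (24.61) t − 4.900 t². Setting y = 0 and taking the positive root: t = [24.61 + √(24.61² + 2·9.80·74.4)] / 9.80 = (24.61 + 45.43) / 9.80 = 7.148 s.

7.15 s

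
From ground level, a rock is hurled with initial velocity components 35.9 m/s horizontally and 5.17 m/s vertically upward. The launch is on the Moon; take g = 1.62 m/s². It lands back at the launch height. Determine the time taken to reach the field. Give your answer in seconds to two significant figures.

6.4 s

Time of flight on level ground: T = 2 v_y0 / g = 2 × 5.170 / 1.62 = 6.383 s.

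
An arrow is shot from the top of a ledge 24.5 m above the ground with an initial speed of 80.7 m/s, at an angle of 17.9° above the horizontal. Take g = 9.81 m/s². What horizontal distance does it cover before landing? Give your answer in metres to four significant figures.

453.3 m

Resolve: vₓ = 80.70 cos 17.9° = 76.79 m/s and v_y0 = 80.70 sin 17.9° = 24.80 m/s.
The projectile lands when y = 24.5 + (24.80) t − ½·9.81·t² = 0. Positive root: t = (24.80 + √(24.80² + 2·9.81·24.5)) / 9.81 = (24.80 + 33.10) / 9.81 = 5.903 s.
Horizontal distance: R = vₓ t = 76.79 × 5.903 = 453.3 m.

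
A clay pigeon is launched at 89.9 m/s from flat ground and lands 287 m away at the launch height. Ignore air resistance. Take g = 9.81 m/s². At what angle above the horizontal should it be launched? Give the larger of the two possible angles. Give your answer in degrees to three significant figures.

Level-ground range R = v₀² sin(2θ)/g ⇒ sin(2θ) = gR/v₀² = 9.81 × 287 / 89.9² = 0.3484.
2θ = 20.39° or 180° − 20.39° = 159.6°, so θ = 10.19° or 79.81°.
The larger angle is 79.81°.

79.8°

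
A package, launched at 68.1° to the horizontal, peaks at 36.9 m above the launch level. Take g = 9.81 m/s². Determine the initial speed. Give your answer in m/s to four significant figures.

29.00 m/s

At the peak v_y = 0, so v_y0 = √(2gH) = √(2 × 9.81 × 36.9) = 26.91 m/s.
v_y0 = v₀ sin θ ⇒ v₀ = 26.91 / sin 68.1° = 29.00 m/s.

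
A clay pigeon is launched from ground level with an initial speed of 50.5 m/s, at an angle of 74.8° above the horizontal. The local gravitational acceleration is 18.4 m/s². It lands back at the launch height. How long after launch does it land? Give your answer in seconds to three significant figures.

vₓ = 50.50 cos 74.8° = 13.24 m/s; v_y0 = 50.50 sin 74.8° = 48.73 m/s.
Landing at launch height ⇒ T = 2 v_y0 / g = 2 × 48.73 / 18.4 = 5.297 s.

5.30 s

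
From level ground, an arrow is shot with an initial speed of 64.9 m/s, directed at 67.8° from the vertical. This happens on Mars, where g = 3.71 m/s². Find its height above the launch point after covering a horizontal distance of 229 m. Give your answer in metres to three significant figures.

66.5 m

Components: vₓ = 64.90 sin 67.8° = 60.09 m/s, v_y0 = 64.90 cos 67.8° = 24.52 m/s.
x = vₓ t ⇒ t = 229/60.09 = 3.811 s.
Height: y = v_y0 t − ½ g t² = 24.52 × 3.811 − 1.855 × 3.811² = 93.45 − 26.94 = 66.51 m.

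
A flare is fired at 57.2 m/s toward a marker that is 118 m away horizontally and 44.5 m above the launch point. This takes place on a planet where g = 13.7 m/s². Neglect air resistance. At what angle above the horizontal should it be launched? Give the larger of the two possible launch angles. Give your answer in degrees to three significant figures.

73.0°

Trajectory: y = x tanθ − g x² (1 + tan²θ)/(2v₀²). With x = 118, y = 44.5, v₀ = 57.2, g = 13.7:
29.15 tan²θ − 118 tanθ + (73.65) = 0.
tanθ = [118 ± √(118² − 4 × 29.15 × (73.65))] / (2 × 29.15) = (118 ± 73.05) / 58.30, giving tanθ = 0.7710 or 3.277.
θ = 37.63° or 73.03°; the larger is 73.03°.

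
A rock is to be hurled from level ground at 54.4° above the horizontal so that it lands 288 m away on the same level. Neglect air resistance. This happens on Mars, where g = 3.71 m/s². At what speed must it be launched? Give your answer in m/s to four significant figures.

33.60 m/s

Level-ground range: R = v₀² sin(2θ)/g, so v₀ = √(gR / sin 2θ).
v₀ = √(3.71 × 288 / sin 108.8°) = √(1068 / 0.9466) = √1128.7 = 33.60 m/s.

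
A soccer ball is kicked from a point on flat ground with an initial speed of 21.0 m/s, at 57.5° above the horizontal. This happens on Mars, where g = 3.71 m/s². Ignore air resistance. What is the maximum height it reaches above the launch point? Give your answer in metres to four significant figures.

42.28 m

Resolve: vₓ = 21.00 cos 57.5° = 11.28 m/s and v_y0 = 21.00 sin 57.5° = 17.71 m/s.
Peak height H = v_y0² / (2g) = 313.69 / 7.420 = 42.28 m.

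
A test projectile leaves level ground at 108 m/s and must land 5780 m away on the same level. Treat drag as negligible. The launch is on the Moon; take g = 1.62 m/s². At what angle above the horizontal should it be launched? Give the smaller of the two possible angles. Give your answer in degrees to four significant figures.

26.70°

Level-ground range R = v₀² sin(2θ)/g ⇒ sin(2θ) = gR/v₀² = 1.62 × 5780 / 108² = 0.8028.
2θ = 53.40° or 180° − 53.40° = 126.6°, so θ = 26.70° or 63.30°.
The smaller angle is 26.70°.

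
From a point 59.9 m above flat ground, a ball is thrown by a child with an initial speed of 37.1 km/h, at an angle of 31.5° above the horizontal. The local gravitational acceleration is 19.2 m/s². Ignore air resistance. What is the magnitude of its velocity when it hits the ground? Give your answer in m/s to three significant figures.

Convert: 37.1 km/h = 37.1/3.6 = 10.31 m/s.
Resolve: vₓ = 10.31 cos 31.5° = 8.787 m/s and v_y0 = 10.31 sin 31.5° = 5.385 m/s.
With up positive and y = 0 at the ground: y(t) = 59.9 + (5.385) t − 9.600 t². Setting y = 0 and taking the positive root: t = [5.385 + √(5.385² + 2·19.2·59.9)] / 19.2 = (5.385 + 48.26) / 19.2 = 2.794 s.
Vertical velocity at impact: v_y = v_y0 − g t = 5.385 − 19.2 × 2.794 = −48.26 m/s.
Speed: |v| = √(vₓ² + v_y²) = √(8.787² + 48.26²) = 49.05 m/s.

49.1 m/s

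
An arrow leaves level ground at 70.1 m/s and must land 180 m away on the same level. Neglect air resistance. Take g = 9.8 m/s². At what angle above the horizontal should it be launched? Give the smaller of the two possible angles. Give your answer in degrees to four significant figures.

Level-ground range R = v₀² sin(2θ)/g ⇒ sin(2θ) = gR/v₀² = 9.80 × 180 / 70.1² = 0.3590.
2θ = 21.04° or 180° − 21.04° = 159.0°, so θ = 10.52° or 79.48°.
The smaller angle is 10.52°.

10.52°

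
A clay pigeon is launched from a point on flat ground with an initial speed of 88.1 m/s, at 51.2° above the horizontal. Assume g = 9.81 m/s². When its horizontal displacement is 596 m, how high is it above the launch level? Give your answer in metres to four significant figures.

Components: vₓ = 88.10 cos 51.2° = 55.20 m/s, v_y0 = 88.10 sin 51.2° = 68.66 m/s.
At x = 596 m, t = x/vₓ = 596/55.20 = 10.80 s.
Height: y = v_y0 t − ½ g t² = 68.66 × 10.80 − 4.905 × 10.80² = 741.3 − 571.7 = 169.5 m.

169.5 m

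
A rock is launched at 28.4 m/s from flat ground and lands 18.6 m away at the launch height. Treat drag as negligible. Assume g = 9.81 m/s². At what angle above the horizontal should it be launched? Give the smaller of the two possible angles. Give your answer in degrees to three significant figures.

Level-ground range R = v₀² sin(2θ)/g ⇒ sin(2θ) = gR/v₀² = 9.81 × 18.6 / 28.4² = 0.2262.
2θ = 13.08° or 180° − 13.08° = 166.9°, so θ = 6.538° or 83.46°.
The smaller angle is 6.538°.

6.54°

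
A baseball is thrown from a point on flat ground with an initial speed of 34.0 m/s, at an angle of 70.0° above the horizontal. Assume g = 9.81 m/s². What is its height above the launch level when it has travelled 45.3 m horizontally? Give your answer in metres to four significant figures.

50.03 m

vₓ = 34.00 cos 70.0° = 11.63 m/s; v_y0 = 34.00 sin 70.0° = 31.95 m/s.
At x = 45.3 m, t = x/vₓ = 45.3/11.63 = 3.896 s.
Height: y = v_y0 t − ½ g t² = 31.95 × 3.896 − 4.905 × 3.896² = 124.5 − 74.43 = 50.03 m.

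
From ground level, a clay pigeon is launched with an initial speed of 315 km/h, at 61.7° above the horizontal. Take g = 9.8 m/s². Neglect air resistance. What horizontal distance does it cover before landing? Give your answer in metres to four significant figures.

652.2 m

Convert: 315 km/h = 315/3.6 = 87.50 m/s.
Components: vₓ = 87.50 cos 61.7° = 41.48 m/s, v_y0 = 87.50 sin 61.7° = 77.04 m/s.
Flight time T = 2 v_y0 / g = 15.72 s.
Range: R = vₓ T = 41.48 × 15.72 = 652.2 m.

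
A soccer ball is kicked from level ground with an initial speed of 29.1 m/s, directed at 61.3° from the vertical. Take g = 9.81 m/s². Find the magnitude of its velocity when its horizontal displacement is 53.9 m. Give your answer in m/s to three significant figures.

26.4 m/s

Horizontal component vₓ = 29.10 sin 61.3° = 25.52 m/s; vertical v_y0 = 29.10 cos 61.3° = 13.97 m/s.
At x = 53.9 m, t = x/vₓ = 53.9/25.52 = 2.112 s.
Vertical velocity there: v_y = v_y0 − g t = 13.97 − 9.81 × 2.112 = −6.741 m/s.
Speed: √(vₓ² + v_y²) = √(25.52² + 6.741²) = 26.40 m/s.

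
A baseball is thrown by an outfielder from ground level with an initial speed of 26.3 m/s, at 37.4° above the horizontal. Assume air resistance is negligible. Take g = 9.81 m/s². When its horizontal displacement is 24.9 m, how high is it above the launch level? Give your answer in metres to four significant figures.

Components: vₓ = 26.30 cos 37.4° = 20.89 m/s, v_y0 = 26.30 sin 37.4° = 15.97 m/s.
x = vₓ t ⇒ t = 24.9/20.89 = 1.192 s.
Height: y = v_y0 t − ½ g t² = 15.97 × 1.192 − 4.905 × 1.192² = 19.04 − 6.967 = 12.07 m.

12.07 m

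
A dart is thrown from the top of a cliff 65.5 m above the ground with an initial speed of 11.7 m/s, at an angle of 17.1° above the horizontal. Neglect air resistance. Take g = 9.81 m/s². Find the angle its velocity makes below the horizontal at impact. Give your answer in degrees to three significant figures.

Components: vₓ = 11.70 cos 17.1° = 11.18 m/s, v_y0 = 11.70 sin 17.1° = 3.440 m/s.
The projectile lands when y = 65.5 + (3.440) t − ½·9.81·t² = 0. Positive root: t = (3.440 + √(3.440² + 2·9.81·65.5)) / 9.81 = (3.440 + 36.01) / 9.81 = 4.022 s.
At impact: v_y = v_y0 − g t = −36.01 m/s; vₓ = 11.18 m/s.
Angle below horizontal: arctan(|v_y|/vₓ) = arctan(36.01/11.18) = 72.75°.

72.7°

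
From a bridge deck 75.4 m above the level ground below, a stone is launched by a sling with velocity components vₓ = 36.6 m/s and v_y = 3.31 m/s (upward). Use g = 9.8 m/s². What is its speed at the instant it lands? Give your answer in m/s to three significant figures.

With up positive and y = 0 at the ground: y(t) = 75.4 + (3.310) t − 4.900 t². Setting y = 0 and taking the positive root: t = [3.310 + √(3.310² + 2·9.80·75.4)] / 9.80 = (3.310 + 38.58) / 9.80 = 4.275 s.
Vertical velocity at impact: v_y = v_y0 − g t = 3.310 − 9.80 × 4.275 = −38.58 m/s.
Speed: |v| = √(vₓ² + v_y²) = √(36.60² + 38.58²) = 53.18 m/s.

53.2 m/s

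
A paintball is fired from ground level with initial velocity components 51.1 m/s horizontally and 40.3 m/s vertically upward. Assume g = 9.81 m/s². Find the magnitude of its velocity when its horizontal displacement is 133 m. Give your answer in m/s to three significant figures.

53.2 m/s

Time to reach x = 133 m: t = x/vₓ = 133/51.10 = 2.603 s.
Vertical velocity there: v_y = v_y0 − g t = 40.30 − 9.81 × 2.603 = 14.77 m/s.
Speed: √(vₓ² + v_y²) = √(51.10² + 14.77²) = 53.19 m/s.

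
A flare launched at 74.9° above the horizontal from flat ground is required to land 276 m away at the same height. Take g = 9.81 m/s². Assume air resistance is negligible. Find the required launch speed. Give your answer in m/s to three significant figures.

On level ground R = v₀² sin 2θ / g ⇒ v₀ = √(gR / sin 2θ).
v₀ = √(9.81 × 276 / sin 149.8°) = √(2708 / 0.5030) = √5382.6 = 73.37 m/s.

73.4 m/s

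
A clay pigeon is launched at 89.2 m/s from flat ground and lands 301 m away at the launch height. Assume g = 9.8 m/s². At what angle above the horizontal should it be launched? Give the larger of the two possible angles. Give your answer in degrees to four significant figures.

R = v₀² sin 2θ / g gives sin 2θ = gR/v₀² = 9.80·301/89.2² = 0.3707.
2θ = 21.76° or 180° − 21.76° = 158.2°, so θ = 10.88° or 79.12°.
The larger angle is 79.12°.

79.12°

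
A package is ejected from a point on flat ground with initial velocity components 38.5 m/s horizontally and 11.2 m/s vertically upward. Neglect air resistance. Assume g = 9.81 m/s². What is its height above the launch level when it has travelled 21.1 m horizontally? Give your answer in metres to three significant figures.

x = vₓ t ⇒ t = 21.1/38.50 = 0.5481 s.
Height: y = v_y0 t − ½ g t² = 11.20 × 0.5481 − 4.905 × 0.5481² = 6.138 − 1.473 = 4.665 m.

4.66 m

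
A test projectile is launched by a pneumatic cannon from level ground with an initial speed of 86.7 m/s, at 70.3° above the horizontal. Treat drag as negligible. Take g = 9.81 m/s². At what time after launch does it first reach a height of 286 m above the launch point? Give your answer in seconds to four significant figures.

5.015 s

Resolve: vₓ = 86.70 cos 70.3° = 29.23 m/s and v_y0 = 86.70 sin 70.3° = 81.63 m/s.
Set y = v_y0 t − ½ g t² = 286: 4.905 t² − 81.63 t + 286 = 0.
Quadratic formula: t = (81.63 ± √1051.4) / 9.81 = (81.63 ± 32.43) / 9.81 → t = 5.015 s or 11.63 s.
The first (ascending) time is 5.015 s.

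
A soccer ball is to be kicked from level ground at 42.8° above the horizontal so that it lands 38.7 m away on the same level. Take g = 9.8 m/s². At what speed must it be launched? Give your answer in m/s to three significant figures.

From R = (v₀² / g) sin 2θ: v₀ = √(gR / sin 2θ).
v₀ = √(9.80 × 38.7 / sin 85.60°) = √(379.3 / 0.9971) = √380.38 = 19.50 m/s.

19.5 m/s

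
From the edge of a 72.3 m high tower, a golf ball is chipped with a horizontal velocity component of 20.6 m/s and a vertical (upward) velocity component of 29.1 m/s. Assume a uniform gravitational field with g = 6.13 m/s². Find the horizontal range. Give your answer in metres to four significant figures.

With up positive and y = 0 at the ground: y(t) = 72.3 + (29.10) t − 3.065 t². Setting y = 0 and taking the positive root: t = [29.10 + √(29.10² + 2·6.13·72.3)] / 6.13 = (29.10 + 41.63) / 6.13 = 11.54 s.
Horizontal distance: R = vₓ t = 20.60 × 11.54 = 237.7 m.

237.7 m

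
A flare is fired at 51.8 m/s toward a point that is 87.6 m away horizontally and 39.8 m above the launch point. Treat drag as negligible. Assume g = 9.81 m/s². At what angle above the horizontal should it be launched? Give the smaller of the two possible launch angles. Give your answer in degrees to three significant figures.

34.6°

Trajectory: y = x tanθ − g x² (1 + tan²θ)/(2v₀²). With x = 87.6, y = 39.8, v₀ = 51.8, g = 9.81:
14.03 tan²θ − 87.6 tanθ + (53.83) = 0.
tanθ = [87.6 ± √(87.6² − 4 × 14.03 × (53.83))] / (2 × 14.03) = (87.6 ± 68.22) / 28.06, giving tanθ = 0.6909 or 5.554.
θ = 34.64° or 79.79°; the smaller is 34.64°.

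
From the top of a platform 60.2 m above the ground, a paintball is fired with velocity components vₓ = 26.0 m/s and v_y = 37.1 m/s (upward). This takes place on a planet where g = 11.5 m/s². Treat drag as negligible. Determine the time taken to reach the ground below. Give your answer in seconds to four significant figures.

The projectile lands when y = 60.2 + (37.10) t − ½·11.5·t² = 0. Positive root: t = (37.10 + √(37.10² + 2·11.5·60.2)) / 11.5 = (37.10 + 52.55) / 11.5 = 7.795 s.

7.795 s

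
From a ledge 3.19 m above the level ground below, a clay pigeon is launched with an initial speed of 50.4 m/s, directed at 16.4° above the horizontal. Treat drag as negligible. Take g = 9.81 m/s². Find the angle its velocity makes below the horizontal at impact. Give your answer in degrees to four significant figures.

18.61°

Horizontal component vₓ = 50.40 cos 16.4° = 48.35 m/s; vertical v_y0 = 50.40 sin 16.4° = 14.23 m/s.
The projectile lands when y = 3.19 + (14.23) t − ½·9.81·t² = 0. Positive root: t = (14.23 + √(14.23² + 2·9.81·3.19)) / 9.81 = (14.23 + 16.28) / 9.81 = 3.110 s.
At impact: v_y = v_y0 − g t = −16.28 m/s; vₓ = 48.35 m/s.
Angle below horizontal: arctan(|v_y|/vₓ) = arctan(16.28/48.35) = 18.61°.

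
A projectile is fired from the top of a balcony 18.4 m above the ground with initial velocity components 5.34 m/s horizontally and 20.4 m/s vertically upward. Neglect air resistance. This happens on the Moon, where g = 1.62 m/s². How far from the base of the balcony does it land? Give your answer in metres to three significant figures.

Vertical motion (up positive, ground at y = 0): 0.8100 t² − (20.40) t − 18.4 = 0, so t = (20.40 + √(20.40² + 2·1.62·18.4)) / 1.62 = (20.40 + 21.81) / 1.62 = 26.06 s.
Horizontal distance: R = vₓ t = 5.340 × 26.06 = 139.1 m.

139 m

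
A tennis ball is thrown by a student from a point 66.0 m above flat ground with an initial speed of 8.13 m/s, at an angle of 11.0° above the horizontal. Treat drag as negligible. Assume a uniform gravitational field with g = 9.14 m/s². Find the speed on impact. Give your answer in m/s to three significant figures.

35.7 m/s

Resolve: vₓ = 8.130 cos 11.0° = 7.981 m/s and v_y0 = 8.130 sin 11.0° = 1.551 m/s.
Vertical motion (up positive, ground at y = 0): 4.570 t² − (1.551) t − 66.0 = 0, so t = (1.551 + √(1.551² + 2·9.14·66.0)) / 9.14 = (1.551 + 34.77) / 9.14 = 3.974 s.
Vertical velocity at impact: v_y = v_y0 − g t = 1.551 − 9.14 × 3.974 = −34.77 m/s.
Speed: |v| = √(vₓ² + v_y²) = √(7.981² + 34.77²) = 35.67 m/s.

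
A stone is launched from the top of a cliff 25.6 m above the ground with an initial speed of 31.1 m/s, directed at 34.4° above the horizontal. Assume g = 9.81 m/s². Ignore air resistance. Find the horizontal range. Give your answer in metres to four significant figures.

120.5 m

Horizontal component vₓ = 31.10 cos 34.4° = 25.66 m/s; vertical v_y0 = 31.10 sin 34.4° = 17.57 m/s.
Vertical motion (up positive, ground at y = 0): 4.905 t² − (17.57) t − 25.6 = 0, so t = (17.57 + √(17.57² + 2·9.81·25.6)) / 9.81 = (17.57 + 28.48) / 9.81 = 4.694 s.
Horizontal distance: R = vₓ t = 25.66 × 4.694 = 120.5 m.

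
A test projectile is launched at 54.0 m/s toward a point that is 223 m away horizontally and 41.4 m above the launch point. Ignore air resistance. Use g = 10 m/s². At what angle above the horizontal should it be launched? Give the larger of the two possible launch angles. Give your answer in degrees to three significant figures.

60.7°

Trajectory: y = x tanθ − g x² (1 + tan²θ)/(2v₀²). With x = 223, y = 41.4, v₀ = 54.0, g = 10.0:
85.27 tan²θ − 223 tanθ + (126.7) = 0.
tanθ = [223 ± √(223² − 4 × 85.27 × (126.7))] / (2 × 85.27) = (223 ± 80.78) / 170.5, giving tanθ = 0.8340 or 1.781.
θ = 39.83° or 60.69°; the larger is 60.69°.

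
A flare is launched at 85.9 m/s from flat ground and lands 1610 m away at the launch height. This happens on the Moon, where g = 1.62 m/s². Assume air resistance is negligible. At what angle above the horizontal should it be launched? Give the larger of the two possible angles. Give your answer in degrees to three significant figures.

79.7°

Level-ground range R = v₀² sin(2θ)/g ⇒ sin(2θ) = gR/v₀² = 1.62 × 1610 / 85.9² = 0.3535.
2θ = 20.70° or 180° − 20.70° = 159.3°, so θ = 10.35° or 79.65°.
The larger angle is 79.65°.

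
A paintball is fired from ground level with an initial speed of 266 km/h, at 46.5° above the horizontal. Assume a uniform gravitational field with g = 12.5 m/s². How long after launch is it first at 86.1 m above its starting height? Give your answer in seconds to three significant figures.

2.14 s

Convert: 266 km/h = 266/3.6 = 73.89 m/s.
Components: vₓ = 73.89 cos 46.5° = 50.86 m/s, v_y0 = 73.89 sin 46.5° = 53.60 m/s.
Height y(t) = 53.60 t − 6.250 t² = 86.1 gives 6.250 t² − 53.60 t + 86.1 = 0.
Quadratic formula: t = (53.60 ± √720.15) / 12.5 = (53.60 ± 26.84) / 12.5 → t = 2.141 s or 6.435 s.
The first (ascending) time is 2.141 s.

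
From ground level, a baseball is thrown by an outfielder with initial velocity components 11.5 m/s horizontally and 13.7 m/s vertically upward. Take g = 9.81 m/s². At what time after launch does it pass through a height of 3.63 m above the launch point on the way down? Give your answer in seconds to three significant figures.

2.50 s

Set y = v_y0 t − ½ g t² = 3.63: 4.905 t² − 13.70 t + 3.63 = 0.
Quadratic formula: t = (13.70 ± √116.47) / 9.81 = (13.70 ± 10.79) / 9.81 → t = 0.2964 s or 2.497 s.
The descending-branch root is 2.497 s.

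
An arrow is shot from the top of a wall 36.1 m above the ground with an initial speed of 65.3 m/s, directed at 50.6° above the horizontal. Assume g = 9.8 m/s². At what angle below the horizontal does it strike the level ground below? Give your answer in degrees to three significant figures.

54.0°

vₓ = 65.30 cos 50.6° = 41.45 m/s; v_y0 = 65.30 sin 50.6° = 50.46 m/s.
With up positive and y = 0 at the ground: y(t) = 36.1 + (50.46) t − 4.900 t². Setting y = 0 and taking the positive root: t = [50.46 + √(50.46² + 2·9.80·36.1)] / 9.80 = (50.46 + 57.04) / 9.80 = 10.97 s.
At impact: v_y = v_y0 − g t = −57.04 m/s; vₓ = 41.45 m/s.
Angle below horizontal: arctan(|v_y|/vₓ) = arctan(57.04/41.45) = 54.00°.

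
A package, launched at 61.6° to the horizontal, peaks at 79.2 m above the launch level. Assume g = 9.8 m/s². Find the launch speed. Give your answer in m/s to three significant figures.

44.8 m/s

At the peak v_y = 0, so v_y0 = √(2gH) = √(2 × 9.80 × 79.2) = 39.40 m/s.
v_y0 = v₀ sin θ ⇒ v₀ = 39.40 / sin 61.6° = 44.79 m/s.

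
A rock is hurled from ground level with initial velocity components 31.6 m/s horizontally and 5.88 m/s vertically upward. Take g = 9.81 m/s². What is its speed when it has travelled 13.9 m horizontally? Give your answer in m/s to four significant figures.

31.64 m/s

x = vₓ t ⇒ t = 13.9/31.60 = 0.4399 s.
Vertical velocity there: v_y = v_y0 − g t = 5.880 − 9.81 × 0.4399 = 1.565 m/s.
Speed: √(vₓ² + v_y²) = √(31.60² + 1.565²) = 31.64 m/s.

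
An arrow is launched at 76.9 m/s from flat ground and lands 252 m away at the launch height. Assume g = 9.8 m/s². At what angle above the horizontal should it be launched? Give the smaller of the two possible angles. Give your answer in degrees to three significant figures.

12.3°

Level-ground range R = v₀² sin(2θ)/g ⇒ sin(2θ) = gR/v₀² = 9.80 × 252 / 76.9² = 0.4176.
2θ = 24.68° or 180° − 24.68° = 155.3°, so θ = 12.34° or 77.66°.
The smaller angle is 12.34°.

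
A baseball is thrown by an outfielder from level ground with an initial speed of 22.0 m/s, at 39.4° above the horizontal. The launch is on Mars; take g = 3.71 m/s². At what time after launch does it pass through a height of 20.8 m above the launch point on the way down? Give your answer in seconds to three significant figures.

5.48 s

Horizontal component vₓ = 22.00 cos 39.4° = 17.00 m/s; vertical v_y0 = 22.00 sin 39.4° = 13.96 m/s.
Set y = v_y0 t − ½ g t² = 20.8: 1.855 t² − 13.96 t + 20.8 = 0.
Quadratic formula: t = (13.96 ± √40.659) / 3.71 = (13.96 ± 6.376) / 3.71 → t = 2.045 s or 5.483 s.
The descending-branch root is 5.483 s.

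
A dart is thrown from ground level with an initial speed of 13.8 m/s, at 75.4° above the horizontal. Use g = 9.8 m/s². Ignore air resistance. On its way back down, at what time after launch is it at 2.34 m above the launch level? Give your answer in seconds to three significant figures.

Horizontal component vₓ = 13.80 cos 75.4° = 3.479 m/s; vertical v_y0 = 13.80 sin 75.4° = 13.35 m/s.
Set y = v_y0 t − ½ g t² = 2.34: 4.900 t² − 13.35 t + 2.34 = 0.
t = [13.35 ± √(13.35² − 2·9.80·2.34)] / 9.80 = (13.35 ± 11.51) / 9.80, so t = 0.1882 s or t = 2.537 s.
The descending-branch root is 2.537 s.

2.54 s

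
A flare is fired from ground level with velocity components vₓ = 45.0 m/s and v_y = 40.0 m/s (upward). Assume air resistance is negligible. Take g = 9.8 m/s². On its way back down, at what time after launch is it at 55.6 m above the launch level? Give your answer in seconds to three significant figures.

Height y(t) = 40.00 t − 4.900 t² = 55.6 gives 4.900 t² − 40.00 t + 55.6 = 0.
Quadratic formula: t = (40.00 ± √510.24) / 9.80 = (40.00 ± 22.59) / 9.80 → t = 1.777 s or 6.387 s.
The descending-branch root is 6.387 s.

6.39 s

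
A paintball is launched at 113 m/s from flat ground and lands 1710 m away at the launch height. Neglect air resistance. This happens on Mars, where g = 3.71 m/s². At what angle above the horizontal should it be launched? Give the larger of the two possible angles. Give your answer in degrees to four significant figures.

R = v₀² sin 2θ / g gives sin 2θ = gR/v₀² = 3.71·1710/113² = 0.4968.
2θ = 29.79° or 180° − 29.79° = 150.2°, so θ = 14.90° or 75.10°.
The larger angle is 75.10°.

75.10°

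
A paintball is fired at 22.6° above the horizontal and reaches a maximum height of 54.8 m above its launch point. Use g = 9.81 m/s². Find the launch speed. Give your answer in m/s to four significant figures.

85.32 m/s

At the peak v_y = 0, so v_y0 = √(2gH) = √(2 × 9.81 × 54.8) = 32.79 m/s.
v_y0 = v₀ sin θ ⇒ v₀ = 32.79 / sin 22.6° = 85.32 m/s.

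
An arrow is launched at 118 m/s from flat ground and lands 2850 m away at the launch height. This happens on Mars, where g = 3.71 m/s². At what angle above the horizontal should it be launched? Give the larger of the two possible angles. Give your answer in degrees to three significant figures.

R = v₀² sin 2θ / g gives sin 2θ = gR/v₀² = 3.71·2850/118² = 0.7594.
2θ = 49.41° or 180° − 49.41° = 130.6°, so θ = 24.70° or 65.30°.
The larger angle is 65.30°.

65.3°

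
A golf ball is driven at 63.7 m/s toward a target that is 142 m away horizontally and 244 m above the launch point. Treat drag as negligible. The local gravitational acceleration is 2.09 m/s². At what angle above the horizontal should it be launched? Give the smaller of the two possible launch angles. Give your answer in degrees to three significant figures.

62.1°

Trajectory: y = x tanθ − g x² (1 + tan²θ)/(2v₀²). With x = 142, y = 244, v₀ = 63.7, g = 2.09:
5.193 tan²θ − 142 tanθ + (249.2) = 0.
tanθ = [142 ± √(142² − 4 × 5.193 × (249.2))] / (2 × 5.193) = (142 ± 122.4) / 10.39, giving tanθ = 1.885 or 25.46.
θ = 62.05° or 87.75°; the smaller is 62.05°.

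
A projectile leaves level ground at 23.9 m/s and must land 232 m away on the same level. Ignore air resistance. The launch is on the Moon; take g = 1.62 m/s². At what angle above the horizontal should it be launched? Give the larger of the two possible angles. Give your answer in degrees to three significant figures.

R = v₀² sin 2θ / g gives sin 2θ = gR/v₀² = 1.62·232/23.9² = 0.6580.
2θ = 41.15° or 180° − 41.15° = 138.9°, so θ = 20.57° or 69.43°.
The larger angle is 69.43°.

69.4°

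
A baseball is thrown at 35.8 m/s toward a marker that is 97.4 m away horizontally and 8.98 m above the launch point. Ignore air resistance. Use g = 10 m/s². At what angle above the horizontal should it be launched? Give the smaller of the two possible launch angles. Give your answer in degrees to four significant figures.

Trajectory: y = x tanθ − g x² (1 + tan²θ)/(2v₀²). With x = 97.4, y = 8.98, v₀ = 35.8, g = 10.0:
37.01 tan²θ − 97.4 tanθ + (45.99) = 0.
tanθ = [97.4 ± √(97.4² − 4 × 37.01 × (45.99))] / (2 × 37.01) = (97.4 ± 51.75) / 74.02, giving tanθ = 0.6167 or 2.015.
θ = 31.66° or 63.61°; the smaller is 31.66°.

31.66°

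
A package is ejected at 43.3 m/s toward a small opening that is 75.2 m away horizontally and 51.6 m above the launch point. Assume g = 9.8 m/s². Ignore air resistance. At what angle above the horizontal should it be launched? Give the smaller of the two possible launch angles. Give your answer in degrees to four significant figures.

Trajectory: y = x tanθ − g x² (1 + tan²θ)/(2v₀²). With x = 75.2, y = 51.6, v₀ = 43.3, g = 9.80:
14.78 tan²θ − 75.2 tanθ + (66.38) = 0.
tanθ = [75.2 ± √(75.2² − 4 × 14.78 × (66.38))] / (2 × 14.78) = (75.2 ± 41.60) / 29.56, giving tanθ = 1.137 or 3.952.
θ = 48.66° or 75.80°; the smaller is 48.66°.

48.66°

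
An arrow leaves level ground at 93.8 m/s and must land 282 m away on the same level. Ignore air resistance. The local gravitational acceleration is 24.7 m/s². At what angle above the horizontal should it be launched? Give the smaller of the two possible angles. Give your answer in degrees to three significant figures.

R = v₀² sin 2θ / g gives sin 2θ = gR/v₀² = 24.7·282/93.8² = 0.7917.
2θ = 52.34° or 180° − 52.34° = 127.7°, so θ = 26.17° or 63.83°.
The smaller angle is 26.17°.

26.2°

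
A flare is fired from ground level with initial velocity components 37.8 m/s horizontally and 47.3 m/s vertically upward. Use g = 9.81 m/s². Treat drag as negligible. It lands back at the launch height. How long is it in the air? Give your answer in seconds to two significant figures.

Time of flight on level ground: T = 2 v_y0 / g = 2 × 47.30 / 9.81 = 9.643 s.

9.6 s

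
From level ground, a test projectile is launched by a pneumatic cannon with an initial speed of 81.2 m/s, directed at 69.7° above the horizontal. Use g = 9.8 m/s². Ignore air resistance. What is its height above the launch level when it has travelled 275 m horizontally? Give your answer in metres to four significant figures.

Horizontal component vₓ = 81.20 cos 69.7° = 28.17 m/s; vertical v_y0 = 81.20 sin 69.7° = 76.16 m/s.
At x = 275 m, t = x/vₓ = 275/28.17 = 9.762 s.
Height: y = v_y0 t − ½ g t² = 76.16 × 9.762 − 4.900 × 9.762² = 743.4 − 466.9 = 276.5 m.

276.5 m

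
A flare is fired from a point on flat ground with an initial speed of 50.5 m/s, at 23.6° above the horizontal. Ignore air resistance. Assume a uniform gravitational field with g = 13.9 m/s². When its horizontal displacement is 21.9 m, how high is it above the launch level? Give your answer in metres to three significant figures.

Resolve: vₓ = 50.50 cos 23.6° = 46.28 m/s and v_y0 = 50.50 sin 23.6° = 20.22 m/s.
x = vₓ t ⇒ t = 21.9/46.28 = 0.4732 s.
Height: y = v_y0 t − ½ g t² = 20.22 × 0.4732 − 6.950 × 0.4732² = 9.568 − 1.557 = 8.011 m.

8.01 m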